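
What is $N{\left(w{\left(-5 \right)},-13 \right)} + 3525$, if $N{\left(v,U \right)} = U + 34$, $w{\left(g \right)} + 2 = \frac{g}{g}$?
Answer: $3546$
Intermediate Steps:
$w{\left(g \right)} = -1$ ($w{\left(g \right)} = -2 + \frac{g}{g} = -2 + 1 = -1$)
$N{\left(v,U \right)} = 34 + U$
$N{\left(w{\left(-5 \right)},-13 \right)} + 3525 = \left(34 - 13\right) + 3525 = 21 + 3525 = 3546$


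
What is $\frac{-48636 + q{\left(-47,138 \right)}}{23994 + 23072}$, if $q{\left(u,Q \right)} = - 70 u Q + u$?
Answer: $\frac{405337}{47066} \approx 8.6121$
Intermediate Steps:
$q{\left(u,Q \right)} = u - 70 Q u$ ($q{\left(u,Q \right)} = - 70 Q u + u = u - 70 Q u$)
$\frac{-48636 + q{\left(-47,138 \right)}}{23994 + 23072} = \frac{-48636 - 47 \left(1 - 9660\right)}{23994 + 23072} = \frac{-48636 - 47 \left(1 - 9660\right)}{47066} = \left(-48636 - -453973\right) \frac{1}{47066} = \left(-48636 + 453973\right) \frac{1}{47066} = 405337 \cdot \frac{1}{47066} = \frac{405337}{47066}$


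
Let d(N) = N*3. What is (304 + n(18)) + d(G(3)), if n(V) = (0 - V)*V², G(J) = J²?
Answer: -5501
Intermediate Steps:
d(N) = 3*N
n(V) = -V³ (n(V) = (-V)*V² = -V³)
(304 + n(18)) + d(G(3)) = (304 - 1*18³) + 3*3² = (304 - 1*5832) + 3*9 = (304 - 5832) + 27 = -5528 + 27 = -5501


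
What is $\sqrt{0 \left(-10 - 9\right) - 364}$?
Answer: $2 i \sqrt{91} \approx 19.079 i$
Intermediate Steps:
$\sqrt{0 \left(-10 - 9\right) - 364} = \sqrt{0 \left(-19\right) - 364} = \sqrt{0 - 364} = \sqrt{-364} = 2 i \sqrt{91}$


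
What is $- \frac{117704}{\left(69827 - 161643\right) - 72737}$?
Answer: $\frac{117704}{164553} \approx 0.7153$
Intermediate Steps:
$- \frac{117704}{\left(69827 - 161643\right) - 72737} = - \frac{117704}{-91816 - 72737} = - \frac{117704}{-164553} = \left(-117704\right) \left(- \frac{1}{164553}\right) = \frac{117704}{164553}$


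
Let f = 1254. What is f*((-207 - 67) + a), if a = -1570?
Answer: -2312376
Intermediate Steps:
f*((-207 - 67) + a) = 1254*((-207 - 67) - 1570) = 1254*(-274 - 1570) = 1254*(-1844) = -2312376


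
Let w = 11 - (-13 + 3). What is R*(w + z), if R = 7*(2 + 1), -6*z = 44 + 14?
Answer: 238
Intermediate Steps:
z = -29/3 (z = -(44 + 14)/6 = -1/6*58 = -29/3 ≈ -9.6667)
w = 21 (w = 11 - 1*(-10) = 11 + 10 = 21)
R = 21 (R = 7*3 = 21)
R*(w + z) = 21*(21 - 29/3) = 21*(34/3) = 238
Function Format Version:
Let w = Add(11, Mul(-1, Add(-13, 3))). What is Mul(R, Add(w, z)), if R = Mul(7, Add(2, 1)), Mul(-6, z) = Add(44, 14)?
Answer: 238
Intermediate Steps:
z = Rational(-29, 3) (z = Mul(Rational(-1, 6), Add(44, 14)) = Mul(Rational(-1, 6), 58) = Rational(-29, 3) ≈ -9.6667)
w = 21 (w = Add(11, Mul(-1, -10)) = Add(11, 10) = 21)
R = 21 (R = Mul(7, 3) = 21)
Mul(R, Add(w, z)) = Mul(21, Add(21, Rational(-29, 3))) = Mul(21, Rational(34, 3)) = 238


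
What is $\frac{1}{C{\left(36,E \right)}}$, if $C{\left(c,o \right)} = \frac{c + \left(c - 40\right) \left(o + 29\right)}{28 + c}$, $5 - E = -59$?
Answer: $- \frac{4}{21} \approx -0.19048$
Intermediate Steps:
$E = 64$ ($E = 5 - -59 = 5 + 59 = 64$)
$C{\left(c,o \right)} = \frac{c + \left(-40 + c\right) \left(29 + o\right)}{28 + c}$
$\frac{1}{C{\left(36,E \right)}} = \frac{1}{\frac{1}{28 + 36} \left(-1160 - 2560 + 30 \cdot 36 + 36 \cdot 64\right)} = \frac{1}{\frac{1}{64} \left(-1160 - 2560 + 1080 + 2304\right)} = \frac{1}{\frac{1}{64} \left(-336\right)} = \frac{1}{- \frac{21}{4}} = - \frac{4}{21}$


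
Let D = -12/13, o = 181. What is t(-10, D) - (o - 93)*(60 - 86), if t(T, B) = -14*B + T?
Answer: 29782/13 ≈ 2290.9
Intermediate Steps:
D = -12/13 (D = -12*1/13 = -12/13 ≈ -0.92308)
t(T, B) = T - 14*B
t(-10, D) - (o - 93)*(60 - 86) = (-10 - 14*(-12/13)) - (181 - 93)*(60 - 86) = (-10 + 168/13) - 88*(-26) = 38/13 - 1*(-2288) = 38/13 + 2288 = 29782/13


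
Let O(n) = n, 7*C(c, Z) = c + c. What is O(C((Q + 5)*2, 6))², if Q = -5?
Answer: 0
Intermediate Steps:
C(c, Z) = 2*c/7 (C(c, Z) = (c + c)/7 = (2*c)/7 = 2*c/7)
O(C((Q + 5)*2, 6))² = (2*((-5 + 5)*2)/7)² = (2*(0*2)/7)² = ((2/7)*0)² = 0² = 0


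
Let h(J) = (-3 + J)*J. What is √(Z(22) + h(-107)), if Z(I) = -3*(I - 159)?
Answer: √12181 ≈ 110.37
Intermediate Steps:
Z(I) = 477 - 3*I (Z(I) = -3*(-159 + I) = 477 - 3*I)
h(J) = J*(-3 + J)
√(Z(22) + h(-107)) = √((477 - 3*22) - 107*(-3 - 107)) = √((477 - 66) - 107*(-110)) = √(411 + 11770) = √12181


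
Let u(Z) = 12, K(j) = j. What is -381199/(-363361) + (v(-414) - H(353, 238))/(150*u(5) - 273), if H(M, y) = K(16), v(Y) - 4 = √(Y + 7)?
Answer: 192576847/184950749 + I*√407/1527 ≈ 1.0412 + 0.013212*I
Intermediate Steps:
v(Y) = 4 + √(7 + Y) (v(Y) = 4 + √(Y + 7) = 4 + √(7 + Y))
H(M, y) = 16
-381199/(-363361) + (v(-414) - H(353, 238))/(150*u(5) - 273) = -381199/(-363361) + ((4 + √(7 - 414)) - 1*16)/(150*12 - 273) = -381199*(-1/363361) + ((4 + √(-407)) - 16)/(1800 - 273) = 381199/363361 + ((4 + I*√407) - 16)/1527 = 381199/363361 + (-12 + I*√407)*(1/1527) = 381199/363361 + (-4/509 + I*√407/1527) = 192576847/184950749 + I*√407/1527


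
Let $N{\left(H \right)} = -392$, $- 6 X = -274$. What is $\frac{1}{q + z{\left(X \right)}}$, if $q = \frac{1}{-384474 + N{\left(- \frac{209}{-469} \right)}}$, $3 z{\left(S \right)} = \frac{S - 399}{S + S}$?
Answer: $- \frac{158179926}{203979391} \approx -0.77547$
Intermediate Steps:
$X = \frac{137}{3}$ ($X = \left(- \frac{1}{6}\right) \left(-274\right) = \frac{137}{3} \approx 45.667$)
$z{\left(S \right)} = \frac{-399 + S}{6 S}$ ($z{\left(S \right)} = \frac{\left(S - 399\right) \frac{1}{S + S}}{3} = \frac{\left(-399 + S\right) \frac{1}{2 S}}{3} = \frac{\frac{1}{2} \frac{1}{S} \left(-399 + S\right)}{3} = \frac{-399 + S}{6 S}$)
$q = - \frac{1}{384866}$ ($q = \frac{1}{-384474 - 392} = \frac{1}{-384866} = - \frac{1}{384866} \approx -2.5983 \cdot 10^{-6}$)
$\frac{1}{q + z{\left(X \right)}} = \frac{1}{- \frac{1}{384866} + \frac{-399 + \frac{137}{3}}{6 \cdot \frac{137}{3}}} = \frac{1}{- \frac{1}{384866} + \frac{1}{6} \cdot \frac{3}{137} \left(- \frac{1060}{3}\right)} = \frac{1}{- \frac{1}{384866} - \frac{530}{411}} = \frac{1}{- \frac{203979391}{158179926}} = - \frac{158179926}{203979391}$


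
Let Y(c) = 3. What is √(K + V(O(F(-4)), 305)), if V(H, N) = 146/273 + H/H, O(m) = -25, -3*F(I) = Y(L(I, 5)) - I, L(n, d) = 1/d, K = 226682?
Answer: √16894497165/273 ≈ 476.11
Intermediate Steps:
L(n, d) = 1/d
F(I) = -1 + I/3 (F(I) = -(3 - I)/3 = -1 + I/3)
V(H, N) = 419/273 (V(H, N) = 146*(1/273) + 1 = 146/273 + 1 = 419/273)
√(K + V(O(F(-4)), 305)) = √(226682 + 419/273) = √(61884605/273) = √16894497165/273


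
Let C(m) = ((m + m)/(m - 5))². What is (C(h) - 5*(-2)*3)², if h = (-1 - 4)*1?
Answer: 961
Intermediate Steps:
h = -5 (h = -5*1 = -5)
C(m) = 4*m²/(-5 + m)² (C(m) = ((2*m)/(-5 + m))² = (2*m/(-5 + m))² = 4*m²/(-5 + m)²)
(C(h) - 5*(-2)*3)² = (4*(-5)²/(-5 - 5)² - 5*(-2)*3)² = (4*25/(-10)² + 10*3)² = (4*25*(1/100) + 30)² = (1 + 30)² = 31² = 961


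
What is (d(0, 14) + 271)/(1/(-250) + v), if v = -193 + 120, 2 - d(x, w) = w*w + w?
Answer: -15750/18251 ≈ -0.86297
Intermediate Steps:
d(x, w) = 2 - w - w² (d(x, w) = 2 - (w*w + w) = 2 - (w² + w) = 2 - (w + w²) = 2 + (-w - w²) = 2 - w - w²)
v = -73
(d(0, 14) + 271)/(1/(-250) + v) = ((2 - 1*14 - 1*14²) + 271)/(1/(-250) - 73) = ((2 - 14 - 1*196) + 271)/(-1/250 - 73) = ((2 - 14 - 196) + 271)/(-18251/250) = (-208 + 271)*(-250/18251) = 63*(-250/18251) = -15750/18251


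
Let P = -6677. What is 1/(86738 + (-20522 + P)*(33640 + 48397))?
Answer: -1/2231237625 ≈ -4.4818e-10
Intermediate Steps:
1/(86738 + (-20522 + P)*(33640 + 48397)) = 1/(86738 + (-20522 - 6677)*(33640 + 48397)) = 1/(86738 - 27199*82037) = 1/(86738 - 2231324363) = 1/(-2231237625) = -1/2231237625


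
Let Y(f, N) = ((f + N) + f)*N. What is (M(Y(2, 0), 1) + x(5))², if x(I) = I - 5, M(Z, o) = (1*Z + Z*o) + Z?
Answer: 0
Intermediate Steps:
Y(f, N) = N*(N + 2*f) (Y(f, N) = ((N + f) + f)*N = (N + 2*f)*N = N*(N + 2*f))
M(Z, o) = 2*Z + Z*o (M(Z, o) = (Z + Z*o) + Z = 2*Z + Z*o)
x(I) = -5 + I
(M(Y(2, 0), 1) + x(5))² = ((0*(0 + 2*2))*(2 + 1) + (-5 + 5))² = ((0*(0 + 4))*3 + 0)² = ((0*4)*3 + 0)² = (0*3 + 0)² = (0 + 0)² = 0² = 0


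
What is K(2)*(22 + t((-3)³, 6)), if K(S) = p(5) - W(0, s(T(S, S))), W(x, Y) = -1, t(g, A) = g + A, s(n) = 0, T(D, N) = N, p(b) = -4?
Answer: -3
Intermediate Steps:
t(g, A) = A + g
K(S) = -3 (K(S) = -4 - 1*(-1) = -4 + 1 = -3)
K(2)*(22 + t((-3)³, 6)) = -3*(22 + (6 + (-3)³)) = -3*(22 + (6 - 27)) = -3*(22 - 21) = -3*1 = -3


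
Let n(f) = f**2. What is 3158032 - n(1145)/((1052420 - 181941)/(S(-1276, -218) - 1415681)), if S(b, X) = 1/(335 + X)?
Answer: 538784263970276/101846043 ≈ 5.2902e+6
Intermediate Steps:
3158032 - n(1145)/((1052420 - 181941)/(S(-1276, -218) - 1415681)) = 3158032 - 1145**2/((1052420 - 181941)/(1/(335 - 218) - 1415681)) = 3158032 - 1311025/(870479/(1/117 - 1415681)) = 3158032 - 1311025/(870479/(-165634676/117)) = 3158032 - 1311025/(870479*(-117/165634676)) = 3158032 - 1311025/(-101846043/165634676) = 3158032 - 1311025*(-165634676)/101846043 = 3158032 - 1*(-217151201102900/101846043) = 3158032 + 217151201102900/101846043 = 538784263970276/101846043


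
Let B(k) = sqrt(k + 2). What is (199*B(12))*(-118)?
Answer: -23482*sqrt(14) ≈ -87862.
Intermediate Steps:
B(k) = sqrt(2 + k)
(199*B(12))*(-118) = (199*sqrt(2 + 12))*(-118) = (199*sqrt(14))*(-118) = -23482*sqrt(14)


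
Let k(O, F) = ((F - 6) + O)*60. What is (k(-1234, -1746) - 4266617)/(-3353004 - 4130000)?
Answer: 4445777/7483004 ≈ 0.59412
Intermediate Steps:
k(O, F) = -360 + 60*F + 60*O (k(O, F) = ((-6 + F) + O)*60 = (-6 + F + O)*60 = -360 + 60*F + 60*O)
(k(-1234, -1746) - 4266617)/(-3353004 - 4130000) = ((-360 + 60*(-1746) + 60*(-1234)) - 4266617)/(-3353004 - 4130000) = ((-360 - 104760 - 74040) - 4266617)/(-7483004) = (-179160 - 4266617)*(-1/7483004) = -4445777*(-1/7483004) = 4445777/7483004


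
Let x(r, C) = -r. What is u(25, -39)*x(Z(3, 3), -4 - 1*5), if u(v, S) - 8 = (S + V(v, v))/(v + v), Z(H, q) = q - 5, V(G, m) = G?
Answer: 386/25 ≈ 15.440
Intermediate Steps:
Z(H, q) = -5 + q
u(v, S) = 8 + (S + v)/(2*v) (u(v, S) = 8 + (S + v)/(v + v) = 8 + (S + v)/((2*v)) = 8 + (S + v)*(1/(2*v)) = 8 + (S + v)/(2*v))
u(25, -39)*x(Z(3, 3), -4 - 1*5) = ((1/2)*(-39 + 17*25)/25)*(-(-5 + 3)) = ((1/2)*(1/25)*(-39 + 425))*(-1*(-2)) = ((1/2)*(1/25)*386)*2 = (193/25)*2 = 386/25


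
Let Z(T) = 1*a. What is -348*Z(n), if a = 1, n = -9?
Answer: -348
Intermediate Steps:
Z(T) = 1 (Z(T) = 1*1 = 1)
-348*Z(n) = -348*1 = -348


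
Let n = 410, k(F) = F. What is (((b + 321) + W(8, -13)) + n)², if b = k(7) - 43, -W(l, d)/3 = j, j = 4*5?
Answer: 403225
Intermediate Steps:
j = 20
W(l, d) = -60 (W(l, d) = -3*20 = -60)
b = -36 (b = 7 - 43 = -36)
(((b + 321) + W(8, -13)) + n)² = (((-36 + 321) - 60) + 410)² = ((285 - 60) + 410)² = (225 + 410)² = 635² = 403225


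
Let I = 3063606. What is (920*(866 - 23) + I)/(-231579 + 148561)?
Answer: -1919583/41509 ≈ -46.245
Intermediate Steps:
(920*(866 - 23) + I)/(-231579 + 148561) = (920*(866 - 23) + 3063606)/(-231579 + 148561) = (920*843 + 3063606)/(-83018) = (775560 + 3063606)*(-1/83018) = 3839166*(-1/83018) = -1919583/41509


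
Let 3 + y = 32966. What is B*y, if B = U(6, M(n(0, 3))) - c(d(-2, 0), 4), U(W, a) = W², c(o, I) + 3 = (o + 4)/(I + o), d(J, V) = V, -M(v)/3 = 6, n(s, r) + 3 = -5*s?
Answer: 1252594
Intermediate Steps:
n(s, r) = -3 - 5*s
M(v) = -18 (M(v) = -3*6 = -18)
c(o, I) = -3 + (4 + o)/(I + o) (c(o, I) = -3 + (o + 4)/(I + o) = -3 + (4 + o)/(I + o))
y = 32963 (y = -3 + 32966 = 32963)
B = 38 (B = 6² - (4 - 3*4 - 2*0)/(4 + 0) = 36 - (4 - 12 + 0)/4 = 36 - (-8)/4 = 36 - 1*(-2) = 36 + 2 = 38)
B*y = 38*32963 = 1252594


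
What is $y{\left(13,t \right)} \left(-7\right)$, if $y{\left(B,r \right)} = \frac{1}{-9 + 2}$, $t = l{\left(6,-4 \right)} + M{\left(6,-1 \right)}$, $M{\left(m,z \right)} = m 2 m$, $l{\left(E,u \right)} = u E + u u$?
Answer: $1$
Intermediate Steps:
$l{\left(E,u \right)} = u^{2} + E u$ ($l{\left(E,u \right)} = E u + u^{2} = u^{2} + E u$)
$M{\left(m,z \right)} = 2 m^{2}$ ($M{\left(m,z \right)} = 2 m m = 2 m^{2}$)
$t = 64$ ($t = - 4 \left(6 - 4\right) + 2 \cdot 6^{2} = \left(-4\right) 2 + 2 \cdot 36 = -8 + 72 = 64$)
$y{\left(B,r \right)} = - \frac{1}{7}$ ($y{\left(B,r \right)} = \frac{1}{-7} = - \frac{1}{7}$)
$y{\left(13,t \right)} \left(-7\right) = \left(- \frac{1}{7}\right) \left(-7\right) = 1$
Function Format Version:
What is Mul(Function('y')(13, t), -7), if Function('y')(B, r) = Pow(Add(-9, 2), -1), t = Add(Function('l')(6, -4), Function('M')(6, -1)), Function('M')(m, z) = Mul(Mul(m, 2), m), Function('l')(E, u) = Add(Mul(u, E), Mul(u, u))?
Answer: 1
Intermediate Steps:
Function('l')(E, u) = Add(Pow(u, 2), Mul(E, u)) (Function('l')(E, u) = Add(Mul(E, u), Pow(u, 2)) = Add(Pow(u, 2), Mul(E, u)))
Function('M')(m, z) = Mul(2, Pow(m, 2)) (Function('M')(m, z) = Mul(Mul(2, m), m) = Mul(2, Pow(m, 2)))
t = 64 (t = Add(Mul(-4, Add(6, -4)), Mul(2, Pow(6, 2))) = Add(Mul(-4, 2), Mul(2, 36)) = Add(-8, 72) = 64)
Function('y')(B, r) = Rational(-1, 7) (Function('y')(B, r) = Pow(-7, -1) = Rational(-1, 7))
Mul(Function('y')(13, t), -7) = Mul(Rational(-1, 7), -7) = 1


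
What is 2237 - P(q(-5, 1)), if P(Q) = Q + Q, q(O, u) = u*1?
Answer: 2235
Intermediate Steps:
q(O, u) = u
P(Q) = 2*Q
2237 - P(q(-5, 1)) = 2237 - 2 = 2235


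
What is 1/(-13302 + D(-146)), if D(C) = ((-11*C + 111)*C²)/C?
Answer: -1/263984 ≈ -3.7881e-6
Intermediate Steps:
D(C) = C*(111 - 11*C) (D(C) = ((111 - 11*C)*C²)/C = (C²*(111 - 11*C))/C = C*(111 - 11*C))
1/(-13302 + D(-146)) = 1/(-13302 - 146*(111 - 11*(-146))) = 1/(-13302 - 146*(111 + 1606)) = 1/(-13302 - 146*1717) = 1/(-13302 - 250682) = 1/(-263984) = -1/263984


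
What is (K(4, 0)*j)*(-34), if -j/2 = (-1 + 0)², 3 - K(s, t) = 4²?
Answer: -884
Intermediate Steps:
K(s, t) = -13 (K(s, t) = 3 - 1*4² = 3 - 1*16 = 3 - 16 = -13)
j = -2 (j = -2*(-1 + 0)² = -2*(-1)² = -2*1 = -2)
(K(4, 0)*j)*(-34) = -13*(-2)*(-34) = 26*(-34) = -884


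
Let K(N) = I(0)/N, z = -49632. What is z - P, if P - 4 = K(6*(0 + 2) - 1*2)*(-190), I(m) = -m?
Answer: -49636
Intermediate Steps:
K(N) = 0 (K(N) = (-1*0)/N = 0/N = 0)
P = 4 (P = 4 + 0*(-190) = 4 + 0 = 4)
z - P = -49632 - 1*4 = -49632 - 4 = -49636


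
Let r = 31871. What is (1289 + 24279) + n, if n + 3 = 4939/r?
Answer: 814787054/31871 ≈ 25565.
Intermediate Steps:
n = -90674/31871 (n = -3 + 4939/31871 = -90674/31871 ≈ -2.8450)
(1289 + 24279) + n = (1289 + 24279) - 90674/31871 = 25568 - 90674/31871 = 814787054/31871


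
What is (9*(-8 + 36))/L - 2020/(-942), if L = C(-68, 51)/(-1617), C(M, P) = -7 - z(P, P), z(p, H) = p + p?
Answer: 192035054/51339 ≈ 3740.5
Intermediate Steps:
z(p, H) = 2*p
C(M, P) = -7 - 2*P
L = 109/1617 (L = (-7 - 2*51)/(-1617) = (-7 - 102)*(-1/1617) = -109*(-1/1617) = 109/1617 ≈ 0.067409)
(9*(-8 + 36))/L - 2020/(-942) = (9*(-8 + 36))/(109/1617) - 2020/(-942) = (9*28)*(1617/109) - 2020*(-1/942) = 252*(1617/109) + 1010/471 = 407484/109 + 1010/471 = 192035054/51339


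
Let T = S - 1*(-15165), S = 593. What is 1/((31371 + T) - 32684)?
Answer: 1/14445 ≈ 6.9228e-5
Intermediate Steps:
T = 15758 (T = 593 - 1*(-15165) = 593 + 15165 = 15758)
1/((31371 + T) - 32684) = 1/((31371 + 15758) - 32684) = 1/(47129 - 32684) = 1/14445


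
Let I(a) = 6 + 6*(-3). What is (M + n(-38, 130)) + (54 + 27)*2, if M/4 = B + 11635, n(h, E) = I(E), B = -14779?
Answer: -12426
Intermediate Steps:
I(a) = -12 (I(a) = 6 - 18 = -12)
n(h, E) = -12
M = -12576 (M = 4*(-14779 + 11635) = 4*(-3144) = -12576)
(M + n(-38, 130)) + (54 + 27)*2 = (-12576 - 12) + (54 + 27)*2 = -12588 + 81*2 = -12588 + 162 = -12426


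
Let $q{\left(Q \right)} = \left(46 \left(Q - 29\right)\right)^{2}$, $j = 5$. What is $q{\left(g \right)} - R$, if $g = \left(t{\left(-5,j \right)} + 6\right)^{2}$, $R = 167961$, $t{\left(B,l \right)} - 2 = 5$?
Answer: $41305639$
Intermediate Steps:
$t{\left(B,l \right)} = 7$ ($t{\left(B,l \right)} = 2 + 5 = 7$)
$g = 169$ ($g = \left(7 + 6\right)^{2} = 13^{2} = 169$)
$q{\left(Q \right)} = \left(-1334 + 46 Q\right)^{2}$ ($q{\left(Q \right)} = \left(46 \left(-29 + Q\right)\right)^{2} = \left(-1334 + 46 Q\right)^{2}$)
$q{\left(g \right)} - R = 2116 \left(-29 + 169\right)^{2} - 167961 = 2116 \cdot 140^{2} - 167961 = 2116 \cdot 19600 - 167961 = 41473600 - 167961 = 41305639$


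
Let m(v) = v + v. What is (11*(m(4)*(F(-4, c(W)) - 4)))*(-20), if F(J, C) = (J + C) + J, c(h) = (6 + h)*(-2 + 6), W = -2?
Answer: -7040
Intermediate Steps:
c(h) = 24 + 4*h (c(h) = (6 + h)*4 = 24 + 4*h)
F(J, C) = C + 2*J (F(J, C) = (C + J) + J = C + 2*J)
m(v) = 2*v
(11*(m(4)*(F(-4, c(W)) - 4)))*(-20) = (11*((2*4)*(((24 + 4*(-2)) + 2*(-4)) - 4)))*(-20) = (11*(8*(((24 - 8) - 8) - 4)))*(-20) = (11*(8*((16 - 8) - 4)))*(-20) = (11*(8*(8 - 4)))*(-20) = (11*(8*4))*(-20) = (11*32)*(-20) = 352*(-20) = -7040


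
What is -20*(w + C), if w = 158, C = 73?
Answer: -4620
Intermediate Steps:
-20*(w + C) = -20*(158 + 73) = -20*231 = -4620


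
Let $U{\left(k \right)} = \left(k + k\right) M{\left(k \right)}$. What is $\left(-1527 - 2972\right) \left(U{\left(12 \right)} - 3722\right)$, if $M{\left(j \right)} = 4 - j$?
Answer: $17609086$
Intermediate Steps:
$U{\left(k \right)} = 2 k \left(4 - k\right)$ ($U{\left(k \right)} = \left(k + k\right) \left(4 - k\right) = 2 k \left(4 - k\right)$)
$\left(-1527 - 2972\right) \left(U{\left(12 \right)} - 3722\right) = \left(-1527 - 2972\right) \left(2 \cdot 12 \left(4 - 12\right) - 3722\right) = - 4499 \left(2 \cdot 12 \left(4 - 12\right) - 3722\right) = - 4499 \left(2 \cdot 12 \left(-8\right) - 3722\right) = - 4499 \left(-192 - 3722\right) = \left(-4499\right) \left(-3914\right) = 17609086$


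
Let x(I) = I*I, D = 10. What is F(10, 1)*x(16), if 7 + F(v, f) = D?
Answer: 768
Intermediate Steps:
x(I) = I²
F(v, f) = 3 (F(v, f) = -7 + 10 = 3)
F(10, 1)*x(16) = 3*16² = 3*256 = 768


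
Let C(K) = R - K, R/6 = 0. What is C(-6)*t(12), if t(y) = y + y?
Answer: 144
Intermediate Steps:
R = 0 (R = 6*0 = 0)
t(y) = 2*y
C(K) = -K (C(K) = 0 - K = -K)
C(-6)*t(12) = (-1*(-6))*(2*12) = 6*24 = 144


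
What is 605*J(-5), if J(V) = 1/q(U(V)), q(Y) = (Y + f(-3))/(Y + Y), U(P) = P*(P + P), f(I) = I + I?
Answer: 1375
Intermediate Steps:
f(I) = 2*I
U(P) = 2*P**2 (U(P) = P*(2*P) = 2*P**2)
q(Y) = (-6 + Y)/(2*Y) (q(Y) = (Y + 2*(-3))/(Y + Y) = (Y - 6)/((2*Y)) = (-6 + Y)*(1/(2*Y)) = (-6 + Y)/(2*Y))
J(V) = 4*V**2/(-6 + 2*V**2) (J(V) = 1/((-6 + 2*V**2)/(2*((2*V**2)))) = 1/((1/(2*V**2))*(-6 + 2*V**2)/2) = 1/((-6 + 2*V**2)/(4*V**2)) = 4*V**2/(-6 + 2*V**2))
605*J(-5) = 605*(2*(-5)**2/(-3 + (-5)**2)) = 605*(2*25/(-3 + 25)) = 605*(2*25/22) = 605*(2*25*(1/22)) = 605*(25/11) = 1375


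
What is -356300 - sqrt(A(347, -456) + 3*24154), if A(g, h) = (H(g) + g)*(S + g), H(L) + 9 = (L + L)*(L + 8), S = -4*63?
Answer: -356300 - sqrt(23509722) ≈ -3.6115e+5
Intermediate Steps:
S = -252
H(L) = -9 + 2*L*(8 + L) (H(L) = -9 + (L + L)*(L + 8) = -9 + (2*L)*(8 + L) = -9 + 2*L*(8 + L))
A(g, h) = (-252 + g)*(-9 + 2*g**2 + 17*g) (A(g, h) = ((-9 + 2*g**2 + 16*g) + g)*(-252 + g) = (-9 + 2*g**2 + 17*g)*(-252 + g) = (-252 + g)*(-9 + 2*g**2 + 17*g))
-356300 - sqrt(A(347, -456) + 3*24154) = -356300 - sqrt((2268 - 4293*347 - 487*347**2 + 2*347**3) + 3*24154) = -356300 - sqrt((2268 - 1489671 - 487*120409 + 2*41781923) + 72462) = -356300 - sqrt((2268 - 1489671 - 58639183 + 83563846) + 72462) = -356300 - sqrt(23437260 + 72462) = -356300 - sqrt(23509722)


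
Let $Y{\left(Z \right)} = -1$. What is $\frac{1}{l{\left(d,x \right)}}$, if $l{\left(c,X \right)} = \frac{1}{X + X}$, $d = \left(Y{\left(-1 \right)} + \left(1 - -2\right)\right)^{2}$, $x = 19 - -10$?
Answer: $58$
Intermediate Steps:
$x = 29$ ($x = 19 + 10 = 29$)
$d = 4$ ($d = \left(-1 + \left(1 - -2\right)\right)^{2} = \left(-1 + \left(1 + 2\right)\right)^{2} = \left(-1 + 3\right)^{2} = 2^{2} = 4$)
$l{\left(c,X \right)} = \frac{1}{2 X}$
$\frac{1}{l{\left(d,x \right)}} = \frac{1}{\frac{1}{2} \cdot \frac{1}{29}} = \frac{1}{\frac{1}{58}} = 58$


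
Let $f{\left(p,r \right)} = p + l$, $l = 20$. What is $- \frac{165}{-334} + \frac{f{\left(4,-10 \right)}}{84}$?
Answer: $\frac{1823}{2338} \approx 0.77973$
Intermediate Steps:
$f{\left(p,r \right)} = 20 + p$ ($f{\left(p,r \right)} = p + 20 = 20 + p$)
$- \frac{165}{-334} + \frac{f{\left(4,-10 \right)}}{84} = - \frac{165}{-334} + \frac{20 + 4}{84} = \left(-165\right) \left(- \frac{1}{334}\right) + 24 \cdot \frac{1}{84} = \frac{165}{334} + \frac{2}{7} = \frac{1823}{2338}$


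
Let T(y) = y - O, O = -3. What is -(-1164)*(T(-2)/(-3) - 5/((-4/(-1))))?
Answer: -1843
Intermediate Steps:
T(y) = 3 + y (T(y) = y - 1*(-3) = y + 3 = 3 + y)
-(-1164)*(T(-2)/(-3) - 5/((-4/(-1)))) = -(-1164)*((3 - 2)/(-3) - 5/((-4/(-1)))) = -(-1164)*(1*(-⅓) - 5/((-4*(-1)))) = -(-1164)*(-⅓ - 5/4) = -(-1164)*(-19)/12 = -388*19/4 = -1843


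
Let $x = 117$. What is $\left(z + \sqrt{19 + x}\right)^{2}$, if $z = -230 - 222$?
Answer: $204440 - 1808 \sqrt{34} \approx 1.939 \cdot 10^{5}$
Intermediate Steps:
$z = -452$ ($z = -230 - 222 = -452$)
$\left(z + \sqrt{19 + x}\right)^{2} = \left(-452 + \sqrt{19 + 117}\right)^{2} = \left(-452 + \sqrt{136}\right)^{2} = \left(-452 + 2 \sqrt{34}\right)^{2}$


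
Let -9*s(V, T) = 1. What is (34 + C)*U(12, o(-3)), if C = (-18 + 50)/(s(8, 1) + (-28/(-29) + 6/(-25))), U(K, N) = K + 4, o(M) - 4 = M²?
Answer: 5521696/4009 ≈ 1377.3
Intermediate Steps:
s(V, T) = -⅑ (s(V, T) = -⅑*1 = -⅑)
o(M) = 4 + M²
U(K, N) = 4 + K
C = 208800/4009 (C = (-18 + 50)/(-⅑ + (-28/(-29) + 6/(-25))) = 32/(-⅑ + (-28*(-1/29) + 6*(-1/25))) = 32/(-⅑ + (28/29 - 6/25)) = 32/(-⅑ + 526/725) = 32/(4009/6525) = 32*(6525/4009) = 208800/4009 ≈ 52.083)
(34 + C)*U(12, o(-3)) = (34 + 208800/4009)*(4 + 12) = (345106/4009)*16 = 5521696/4009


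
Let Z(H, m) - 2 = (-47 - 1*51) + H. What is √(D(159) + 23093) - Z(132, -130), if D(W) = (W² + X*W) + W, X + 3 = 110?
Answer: -36 + √65546 ≈ 220.02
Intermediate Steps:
Z(H, m) = -96 + H (Z(H, m) = 2 + ((-47 - 1*51) + H) = 2 + ((-47 - 51) + H) = 2 + (-98 + H) = -96 + H)
X = 107 (X = -3 + 110 = 107)
D(W) = W² + 108*W (D(W) = (W² + 107*W) + W = W² + 108*W)
√(D(159) + 23093) - Z(132, -130) = √(159*(108 + 159) + 23093) - (-96 + 132) = √(159*267 + 23093) - 1*36 = √(42453 + 23093) - 36 = √65546 - 36 = -36 + √65546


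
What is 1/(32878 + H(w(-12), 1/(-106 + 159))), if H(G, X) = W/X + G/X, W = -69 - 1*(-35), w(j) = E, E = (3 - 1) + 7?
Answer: 1/31553 ≈ 3.1693e-5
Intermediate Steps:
E = 9 (E = 2 + 7 = 9)
w(j) = 9
W = -34 (W = -69 + 35 = -34)
H(G, X) = -34/X + G/X
1/(32878 + H(w(-12), 1/(-106 + 159))) = 1/(32878 + (-34 + 9)/(1/(-106 + 159))) = 1/(32878 - 25/1/53) = 1/(32878 - 25/(1/53)) = 1/(32878 + 53*(-25)) = 1/(32878 - 1325) = 1/31553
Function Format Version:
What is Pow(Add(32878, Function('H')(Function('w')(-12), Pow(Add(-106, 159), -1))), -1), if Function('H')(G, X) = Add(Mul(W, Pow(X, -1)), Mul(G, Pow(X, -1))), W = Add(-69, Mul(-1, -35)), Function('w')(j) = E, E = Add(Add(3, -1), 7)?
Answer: Rational(1, 31553) ≈ 3.1693e-5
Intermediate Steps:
E = 9 (E = Add(2, 7) = 9)
Function('w')(j) = 9
W = -34 (W = Add(-69, 35) = -34)
Function('H')(G, X) = Add(Mul(-34, Pow(X, -1)), Mul(G, Pow(X, -1)))
Pow(Add(32878, Function('H')(Function('w')(-12), Pow(Add(-106, 159), -1))), -1) = Pow(Add(32878, Mul(Pow(Pow(Add(-106, 159), -1), -1), Add(-34, 9))), -1) = Pow(Add(32878, Mul(Pow(Pow(53, -1), -1), -25)), -1) = Pow(Add(32878, Mul(Pow(Rational(1, 53), -1), -25)), -1) = Pow(Add(32878, Mul(53, -25)), -1) = Pow(Add(32878, -1325), -1) = Pow(31553, -1) = Rational(1, 31553)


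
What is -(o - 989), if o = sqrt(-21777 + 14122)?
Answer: 989 - I*sqrt(7655) ≈ 989.0 - 87.493*I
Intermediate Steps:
o = I*sqrt(7655) (o = sqrt(-7655) = I*sqrt(7655) ≈ 87.493*I)
-(o - 989) = -(I*sqrt(7655) - 989) = -(-989 + I*sqrt(7655)) = 989 - I*sqrt(7655)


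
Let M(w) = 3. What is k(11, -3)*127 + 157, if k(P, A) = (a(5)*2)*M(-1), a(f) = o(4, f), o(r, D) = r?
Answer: 3205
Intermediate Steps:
a(f) = 4
k(P, A) = 24 (k(P, A) = (4*2)*3 = 8*3 = 24)
k(11, -3)*127 + 157 = 24*127 + 157 = 3048 + 157 = 3205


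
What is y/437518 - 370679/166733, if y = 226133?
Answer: -124474901233/72948688694 ≈ -1.7063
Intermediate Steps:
y/437518 - 370679/166733 = 226133/437518 - 370679/166733 = -124474901233/72948688694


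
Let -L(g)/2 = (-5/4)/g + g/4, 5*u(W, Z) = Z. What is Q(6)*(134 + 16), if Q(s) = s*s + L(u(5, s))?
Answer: 11245/2 ≈ 5622.5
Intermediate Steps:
u(W, Z) = Z/5
L(g) = -g/2 + 5/(2*g) (L(g) = -2*((-5/4)/g + g/4) = -2*((-5*1/4)/g + g*(1/4)) = -2*(-5/(4*g) + g/4) = -g/2 + 5/(2*g))
Q(s) = s**2 + 5*(5 - s**2/25)/(2*s) (Q(s) = s*s + (5 - (s/5)**2)/(2*((s/5))) = s**2 + (5/s)*(5 - s**2/25)/2 = s**2 + 5*(5 - s**2/25)/(2*s))
Q(6)*(134 + 16) = (6**2 - 1/10*6 + (25/2)/6)*(134 + 16) = (36 - 3/5 + (25/2)*(1/6))*150 = (36 - 3/5 + 25/12)*150 = (2249/60)*150 = 11245/2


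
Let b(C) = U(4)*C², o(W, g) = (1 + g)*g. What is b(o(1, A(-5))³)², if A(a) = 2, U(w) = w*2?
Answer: 139314069504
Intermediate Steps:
U(w) = 2*w
o(W, g) = g*(1 + g)
b(C) = 8*C² (b(C) = (2*4)*C² = 8*C²)
b(o(1, A(-5))³)² = (8*((2*(1 + 2))³)²)² = (8*((2*3)³)²)² = (8*(6³)²)² = (8*216²)² = (8*46656)² = 373248² = 139314069504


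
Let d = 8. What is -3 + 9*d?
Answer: 69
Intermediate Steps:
-3 + 9*d = -3 + 9*8 = -3 + 72 = 69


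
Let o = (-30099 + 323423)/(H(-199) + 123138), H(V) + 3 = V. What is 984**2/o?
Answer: 29758379904/73331 ≈ 4.0581e+5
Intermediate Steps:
H(V) = -3 + V
o = 73331/30734 (o = (-30099 + 323423)/((-3 - 199) + 123138) = 293324/(-202 + 123138) = 293324/122936 = 293324*(1/122936) = 73331/30734 ≈ 2.3860)
984**2/o = 984**2/(73331/30734) = 968256*(30734/73331) = 29758379904/73331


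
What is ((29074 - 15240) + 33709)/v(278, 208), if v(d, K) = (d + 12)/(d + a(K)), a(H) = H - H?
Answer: 6608477/145 ≈ 45576.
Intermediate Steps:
a(H) = 0
v(d, K) = (12 + d)/d (v(d, K) = (d + 12)/(d + 0) = (12 + d)/d)
((29074 - 15240) + 33709)/v(278, 208) = ((29074 - 15240) + 33709)/(((12 + 278)/278)) = (13834 + 33709)/(((1/278)*290)) = 47543/(145/139) = 47543*(139/145) = 6608477/145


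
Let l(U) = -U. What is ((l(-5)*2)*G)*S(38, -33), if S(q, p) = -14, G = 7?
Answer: -980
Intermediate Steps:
((l(-5)*2)*G)*S(38, -33) = ((-1*(-5)*2)*7)*(-14) = ((5*2)*7)*(-14) = (10*7)*(-14) = 70*(-14) = -980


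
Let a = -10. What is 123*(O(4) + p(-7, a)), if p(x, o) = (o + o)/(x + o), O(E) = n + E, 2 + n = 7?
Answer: 21279/17 ≈ 1251.7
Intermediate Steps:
n = 5 (n = -2 + 7 = 5)
O(E) = 5 + E
p(x, o) = 2*o/(o + x) (p(x, o) = (2*o)/(o + x) = 2*o/(o + x))
123*(O(4) + p(-7, a)) = 123*((5 + 4) + 2*(-10)/(-10 - 7)) = 123*(9 + 2*(-10)/(-17)) = 123*(9 + 2*(-10)*(-1/17)) = 123*(9 + 20/17) = 123*(173/17) = 21279/17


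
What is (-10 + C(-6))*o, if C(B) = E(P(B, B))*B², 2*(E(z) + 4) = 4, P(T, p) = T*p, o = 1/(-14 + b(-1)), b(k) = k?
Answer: 82/15 ≈ 5.4667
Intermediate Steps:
o = -1/15 (o = 1/(-14 - 1) = 1/(-15) = -1/15 ≈ -0.066667)
E(z) = -2 (E(z) = -4 + (½)*4 = -4 + 2 = -2)
C(B) = -2*B²
(-10 + C(-6))*o = (-10 - 2*(-6)²)*(-1/15) = (-10 - 2*36)*(-1/15) = (-10 - 72)*(-1/15) = -82*(-1/15) = 82/15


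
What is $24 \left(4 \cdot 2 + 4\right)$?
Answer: $288$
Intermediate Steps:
$24 \left(4 \cdot 2 + 4\right) = 24 \left(8 + 4\right) = 24 \cdot 12 = 288$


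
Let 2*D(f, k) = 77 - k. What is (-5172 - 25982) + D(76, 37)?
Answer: -31134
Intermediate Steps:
D(f, k) = 77/2 - k/2 (D(f, k) = (77 - k)/2 = 77/2 - k/2)
(-5172 - 25982) + D(76, 37) = (-5172 - 25982) + (77/2 - ½*37) = -31154 + (77/2 - 37/2) = -31154 + 20 = -31134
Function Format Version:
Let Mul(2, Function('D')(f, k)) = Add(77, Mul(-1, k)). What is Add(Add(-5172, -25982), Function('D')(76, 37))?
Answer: -31134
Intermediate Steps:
Function('D')(f, k) = Add(Rational(77, 2), Mul(Rational(-1, 2), k)) (Function('D')(f, k) = Mul(Rational(1, 2), Add(77, Mul(-1, k))) = Add(Rational(77, 2), Mul(Rational(-1, 2), k)))
Add(Add(-5172, -25982), Function('D')(76, 37)) = Add(Add(-5172, -25982), Add(Rational(77, 2), Mul(Rational(-1, 2), 37))) = Add(-31154, Add(Rational(77, 2), Rational(-37, 2))) = Add(-31154, 20) = -31134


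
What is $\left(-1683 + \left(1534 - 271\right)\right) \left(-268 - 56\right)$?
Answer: $136080$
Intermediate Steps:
$\left(-1683 + \left(1534 - 271\right)\right) \left(-268 - 56\right) = \left(-1683 + 1263\right) \left(-324\right) = \left(-420\right) \left(-324\right) = 136080$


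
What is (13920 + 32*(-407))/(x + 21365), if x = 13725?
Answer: 448/17545 ≈ 0.025534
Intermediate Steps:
(13920 + 32*(-407))/(x + 21365) = (13920 + 32*(-407))/(13725 + 21365) = (13920 - 13024)/35090 = 896*(1/35090) = 448/17545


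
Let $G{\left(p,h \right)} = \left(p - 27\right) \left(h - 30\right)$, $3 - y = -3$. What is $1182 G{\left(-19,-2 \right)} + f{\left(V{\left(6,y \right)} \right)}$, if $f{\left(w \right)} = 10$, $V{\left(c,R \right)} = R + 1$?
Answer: $1739914$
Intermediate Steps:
$y = 6$ ($y = 3 - -3 = 3 + 3 = 6$)
$G{\left(p,h \right)} = \left(-30 + h\right) \left(-27 + p\right)$ ($G{\left(p,h \right)} = \left(-27 + p\right) \left(-30 + h\right) = \left(-30 + h\right) \left(-27 + p\right)$)
$V{\left(c,R \right)} = 1 + R$
$1182 G{\left(-19,-2 \right)} + f{\left(V{\left(6,y \right)} \right)} = 1182 \left(810 - -570 - -54 - -38\right) + 10 = 1182 \left(810 + 570 + 54 + 38\right) + 10 = 1182 \cdot 1472 + 10 = 1739904 + 10 = 1739914$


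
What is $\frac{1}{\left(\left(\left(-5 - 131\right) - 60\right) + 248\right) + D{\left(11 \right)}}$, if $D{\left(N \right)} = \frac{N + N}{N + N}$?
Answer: $\frac{1}{53} \approx 0.018868$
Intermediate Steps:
$D{\left(N \right)} = 1$ ($D{\left(N \right)} = \frac{2 N}{2 N} = 2 N \frac{1}{2 N} = 1$)
$\frac{1}{\left(\left(\left(-5 - 131\right) - 60\right) + 248\right) + D{\left(11 \right)}} = \frac{1}{\left(\left(\left(-5 - 131\right) - 60\right) + 248\right) + 1} = \frac{1}{\left(\left(-136 - 60\right) + 248\right) + 1} = \frac{1}{\left(-196 + 248\right) + 1} = \frac{1}{52 + 1} = \frac{1}{53}$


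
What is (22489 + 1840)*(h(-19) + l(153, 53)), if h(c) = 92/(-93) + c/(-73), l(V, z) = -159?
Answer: -26382367600/6789 ≈ -3.8860e+6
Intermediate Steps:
h(c) = -92/93 - c/73 (h(c) = 92*(-1/93) + c*(-1/73) = -92/93 - c/73)
(22489 + 1840)*(h(-19) + l(153, 53)) = (22489 + 1840)*((-92/93 - 1/73*(-19)) - 159) = 24329*((-92/93 + 19/73) - 159) = 24329*(-4949/6789 - 159) = 24329*(-1084400/6789) = -26382367600/6789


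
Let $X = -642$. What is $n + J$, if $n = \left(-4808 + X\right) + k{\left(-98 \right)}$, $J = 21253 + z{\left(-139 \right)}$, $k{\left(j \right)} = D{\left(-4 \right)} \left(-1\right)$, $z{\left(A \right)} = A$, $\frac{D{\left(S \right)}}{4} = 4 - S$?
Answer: $15632$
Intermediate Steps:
$D{\left(S \right)} = 16 - 4 S$ ($D{\left(S \right)} = 4 \left(4 - S\right) = 16 - 4 S$)
$k{\left(j \right)} = -32$ ($k{\left(j \right)} = \left(16 - -16\right) \left(-1\right) = \left(16 + 16\right) \left(-1\right) = 32 \left(-1\right) = -32$)
$J = 21114$ ($J = 21253 - 139 = 21114$)
$n = -5482$ ($n = \left(-4808 - 642\right) - 32 = -5450 - 32 = -5482$)
$n + J = -5482 + 21114 = 15632$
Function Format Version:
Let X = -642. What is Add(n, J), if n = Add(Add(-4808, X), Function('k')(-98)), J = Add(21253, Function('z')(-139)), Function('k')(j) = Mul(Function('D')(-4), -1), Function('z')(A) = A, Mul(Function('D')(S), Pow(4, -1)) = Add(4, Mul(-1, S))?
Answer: 15632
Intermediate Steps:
Function('D')(S) = Add(16, Mul(-4, S)) (Function('D')(S) = Mul(4, Add(4, Mul(-1, S))) = Add(16, Mul(-4, S)))
Function('k')(j) = -32 (Function('k')(j) = Mul(Add(16, Mul(-4, -4)), -1) = Mul(Add(16, 16), -1) = Mul(32, -1) = -32)
J = 21114 (J = Add(21253, -139) = 21114)
n = -5482 (n = Add(Add(-4808, -642), -32) = Add(-5450, -32) = -5482)
Add(n, J) = Add(-5482, 21114) = 15632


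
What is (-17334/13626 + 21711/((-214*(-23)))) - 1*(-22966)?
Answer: 85581954905/3725954 ≈ 22969.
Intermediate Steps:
(-17334/13626 + 21711/((-214*(-23)))) - 1*(-22966) = (-17334*1/13626 + 21711/4922) + 22966 = (-963/757 + 21711*(1/4922)) + 22966 = (-963/757 + 21711/4922) + 22966 = 11695341/3725954 + 22966 = 85581954905/3725954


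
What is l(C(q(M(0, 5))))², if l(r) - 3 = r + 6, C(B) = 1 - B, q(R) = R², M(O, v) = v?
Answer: 225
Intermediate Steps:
l(r) = 9 + r (l(r) = 3 + (r + 6) = 3 + (6 + r) = 9 + r)
l(C(q(M(0, 5))))² = (9 + (1 - 1*5²))² = (9 + (1 - 1*25))² = (9 + (1 - 25))² = (9 - 24)² = (-15)² = 225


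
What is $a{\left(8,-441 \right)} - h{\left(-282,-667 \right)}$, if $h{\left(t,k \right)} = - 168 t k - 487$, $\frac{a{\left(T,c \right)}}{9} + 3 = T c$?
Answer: $31568500$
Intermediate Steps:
$a{\left(T,c \right)} = -27 + 9 T c$
$h{\left(t,k \right)} = -487 - 168 k t$ ($h{\left(t,k \right)} = - 168 k t - 487 = -487 - 168 k t$)
$a{\left(8,-441 \right)} - h{\left(-282,-667 \right)} = \left(-27 + 9 \cdot 8 \left(-441\right)\right) - \left(-487 - \left(-112056\right) \left(-282\right)\right) = \left(-27 - 31752\right) - \left(-487 - 31599792\right) = -31779 - -31600279 = -31779 + 31600279 = 31568500$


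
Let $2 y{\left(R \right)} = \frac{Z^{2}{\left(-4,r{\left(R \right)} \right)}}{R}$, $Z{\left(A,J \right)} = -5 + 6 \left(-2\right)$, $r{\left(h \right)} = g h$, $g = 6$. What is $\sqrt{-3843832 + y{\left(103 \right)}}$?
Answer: $\frac{i \sqrt{163116795218}}{206} \approx 1960.6 i$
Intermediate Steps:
$r{\left(h \right)} = 6 h$
$Z{\left(A,J \right)} = -17$ ($Z{\left(A,J \right)} = -5 - 12 = -17$)
$y{\left(R \right)} = \frac{289}{2 R}$ ($y{\left(R \right)} = \frac{\left(-17\right)^{2} \frac{1}{R}}{2} = \frac{289 \frac{1}{R}}{2} = \frac{289}{2 R}$)
$\sqrt{-3843832 + y{\left(103 \right)}} = \sqrt{-3843832 + \frac{289}{2 \cdot 103}} = \sqrt{-3843832 + \frac{289}{2} \cdot \frac{1}{103}} = \sqrt{-3843832 + \frac{289}{206}} = \sqrt{- \frac{791829103}{206}} = \frac{i \sqrt{163116795218}}{206}$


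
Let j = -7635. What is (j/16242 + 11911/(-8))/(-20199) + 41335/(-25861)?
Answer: -17247048721963/11312365437384 ≈ -1.5246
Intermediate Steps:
(j/16242 + 11911/(-8))/(-20199) + 41335/(-25861) = (-7635/16242 + 11911/(-8))/(-20199) + 41335/(-25861) = (-7635*1/16242 + 11911*(-⅛))*(-1/20199) + 41335*(-1/25861) = (-2545/5414 - 11911/8)*(-1/20199) - 41335/25861 = -32253257/21656*(-1/20199) - 41335/25861 = 32253257/437429544 - 41335/25861 = -17247048721963/11312365437384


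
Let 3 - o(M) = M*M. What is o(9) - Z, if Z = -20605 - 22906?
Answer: 43433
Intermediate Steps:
o(M) = 3 - M**2 (o(M) = 3 - M*M = 3 - M**2)
Z = -43511
o(9) - Z = (3 - 1*9**2) - 1*(-43511) = (3 - 1*81) + 43511 = (3 - 81) + 43511 = -78 + 43511 = 43433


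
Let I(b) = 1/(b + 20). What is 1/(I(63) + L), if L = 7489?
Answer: 83/621588 ≈ 0.00013353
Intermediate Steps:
I(b) = 1/(20 + b)
1/(I(63) + L) = 1/(1/(20 + 63) + 7489) = 1/(1/83 + 7489) = 1/(621588/83) = 83/621588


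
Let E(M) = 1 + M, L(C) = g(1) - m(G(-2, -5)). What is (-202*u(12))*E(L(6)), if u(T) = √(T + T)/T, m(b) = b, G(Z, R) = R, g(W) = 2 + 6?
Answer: -1414*√6/3 ≈ -1154.5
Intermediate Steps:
g(W) = 8
L(C) = 13 (L(C) = 8 - 1*(-5) = 8 + 5 = 13)
u(T) = √2/√T (u(T) = √(2*T)/T = (√2*√T)/T = √2/√T)
(-202*u(12))*E(L(6)) = (-202*√2/√12)*(1 + 13) = -202*√2*√3/6*14 = -101*√6/3*14 = -1414*√6/3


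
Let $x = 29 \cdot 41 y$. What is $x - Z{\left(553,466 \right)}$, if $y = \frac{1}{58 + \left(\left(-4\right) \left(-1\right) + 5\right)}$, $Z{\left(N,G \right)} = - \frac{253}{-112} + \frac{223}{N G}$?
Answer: $\frac{2139086791}{138126128} \approx 15.486$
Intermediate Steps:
$Z{\left(N,G \right)} = \frac{253}{112} + \frac{223}{G N}$ ($Z{\left(N,G \right)} = \left(-253\right) \left(- \frac{1}{112}\right) + \frac{223}{G N} = \frac{253}{112} + 223 \frac{1}{G N} = \frac{253}{112} + \frac{223}{G N}$)
$y = \frac{1}{67}$ ($y = \frac{1}{58 + \left(4 + 5\right)} = \frac{1}{58 + 9} = \frac{1}{67} \approx 0.014925$)
$x = \frac{1189}{67}$ ($x = 29 \cdot 41 \cdot \frac{1}{67} = 1189 \cdot \frac{1}{67} = \frac{1189}{67} \approx 17.746$)
$x - Z{\left(553,466 \right)} = \frac{1189}{67} - \left(\frac{253}{112} + \frac{223}{466 \cdot 553}\right) = \frac{1189}{67} - \left(\frac{253}{112} + 223 \cdot \frac{1}{466} \cdot \frac{1}{553}\right) = \frac{1189}{67} - \left(\frac{253}{112} + \frac{223}{257698}\right) = \frac{1189}{67} - \frac{4658755}{2061584} = \frac{2139086791}{138126128}$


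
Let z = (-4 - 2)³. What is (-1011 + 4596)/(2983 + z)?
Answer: 3585/2767 ≈ 1.2956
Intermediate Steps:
z = -216 (z = (-6)³ = -216)
(-1011 + 4596)/(2983 + z) = (-1011 + 4596)/(2983 - 216) = 3585/2767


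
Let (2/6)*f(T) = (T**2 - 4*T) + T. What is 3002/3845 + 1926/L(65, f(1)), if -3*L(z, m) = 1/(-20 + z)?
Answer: -999735448/3845 ≈ -2.6001e+5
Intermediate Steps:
f(T) = -9*T + 3*T**2 (f(T) = 3*((T**2 - 4*T) + T) = 3*(T**2 - 3*T) = -9*T + 3*T**2)
L(z, m) = -1/(3*(-20 + z))
3002/3845 + 1926/L(65, f(1)) = 3002/3845 + 1926/((-1/(-60 + 3*65))) = 3002*(1/3845) + 1926/((-1/(-60 + 195))) = 3002/3845 + 1926/((-1/135)) = 3002/3845 + 1926/((-1*1/135)) = 3002/3845 + 1926/(-1/135) = 3002/3845 + 1926*(-135) = 3002/3845 - 260010 = -999735448/3845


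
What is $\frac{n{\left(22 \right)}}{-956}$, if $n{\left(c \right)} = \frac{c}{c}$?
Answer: $- \frac{1}{956} \approx -0.001046$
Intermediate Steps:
$n{\left(c \right)} = 1$
$\frac{n{\left(22 \right)}}{-956} = 1 \frac{1}{-956} = 1 \left(- \frac{1}{956}\right) = - \frac{1}{956}$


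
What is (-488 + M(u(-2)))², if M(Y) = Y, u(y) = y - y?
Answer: 238144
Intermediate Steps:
u(y) = 0
(-488 + M(u(-2)))² = (-488 + 0)² = (-488)² = 238144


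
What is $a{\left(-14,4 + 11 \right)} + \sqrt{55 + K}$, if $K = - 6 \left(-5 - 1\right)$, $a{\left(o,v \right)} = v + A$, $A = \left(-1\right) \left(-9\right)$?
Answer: $24 + \sqrt{91} \approx 33.539$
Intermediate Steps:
$A = 9$
$a{\left(o,v \right)} = 9 + v$ ($a{\left(o,v \right)} = v + 9 = 9 + v$)
$K = 36$ ($K = \left(-6\right) \left(-6\right) = 36$)
$a{\left(-14,4 + 11 \right)} + \sqrt{55 + K} = \left(9 + \left(4 + 11\right)\right) + \sqrt{55 + 36} = \left(9 + 15\right) + \sqrt{91} = 24 + \sqrt{91}$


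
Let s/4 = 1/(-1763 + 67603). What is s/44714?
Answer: 1/735992440 ≈ 1.3587e-9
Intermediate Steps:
s = 1/16460 (s = 4/(-1763 + 67603) = 4/65840 = 4*(1/65840) = 1/16460 ≈ 6.0753e-5)
s/44714 = (1/16460)/44714 = (1/16460)*(1/44714) = 1/735992440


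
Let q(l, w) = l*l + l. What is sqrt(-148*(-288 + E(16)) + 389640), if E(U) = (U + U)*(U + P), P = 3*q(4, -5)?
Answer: 2*sqrt(18082) ≈ 268.94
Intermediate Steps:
q(l, w) = l + l**2 (q(l, w) = l**2 + l = l + l**2)
P = 60 (P = 3*(4*(1 + 4)) = 3*(4*5) = 3*20 = 60)
E(U) = 2*U*(60 + U) (E(U) = (U + U)*(U + 60) = (2*U)*(60 + U) = 2*U*(60 + U))
sqrt(-148*(-288 + E(16)) + 389640) = sqrt(-148*(-288 + 2*16*(60 + 16)) + 389640) = sqrt(-148*(-288 + 2*16*76) + 389640) = sqrt(-148*(-288 + 2432) + 389640) = sqrt(-148*2144 + 389640) = sqrt(-317312 + 389640) = sqrt(72328) = 2*sqrt(18082)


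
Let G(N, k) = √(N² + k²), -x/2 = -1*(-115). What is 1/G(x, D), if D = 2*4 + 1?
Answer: √52981/52981 ≈ 0.0043445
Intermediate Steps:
x = -230 (x = -(-2)*(-115) = -2*115 = -230)
D = 9 (D = 8 + 1 = 9)
1/G(x, D) = 1/(√((-230)² + 9²)) = 1/(√(52900 + 81)) = 1/(√52981) = √52981/52981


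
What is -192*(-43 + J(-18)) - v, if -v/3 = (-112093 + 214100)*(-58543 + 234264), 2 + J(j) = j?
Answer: 53774328237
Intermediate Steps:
J(j) = -2 + j
v = -53774316141 (v = -3*(-112093 + 214100)*(-58543 + 234264) = -306021*175721 = -3*17924772047 = -53774316141)
-192*(-43 + J(-18)) - v = -192*(-43 + (-2 - 18)) - 1*(-53774316141) = -192*(-43 - 20) + 53774316141 = -192*(-63) + 53774316141 = 12096 + 53774316141 = 53774328237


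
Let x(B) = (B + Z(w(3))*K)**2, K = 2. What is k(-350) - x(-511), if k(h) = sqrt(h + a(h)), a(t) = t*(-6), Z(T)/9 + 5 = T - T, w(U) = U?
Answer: -361201 + 5*sqrt(70) ≈ -3.6116e+5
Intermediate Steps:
Z(T) = -45 (Z(T) = -45 + 9*(T - T) = -45 + 9*0 = -45 + 0 = -45)
a(t) = -6*t
x(B) = (-90 + B)**2 (x(B) = (B - 45*2)**2 = (B - 90)**2 = (-90 + B)**2)
k(h) = sqrt(5)*sqrt(-h) (k(h) = sqrt(h - 6*h) = sqrt(-5*h) = sqrt(5)*sqrt(-h))
k(-350) - x(-511) = sqrt(5)*sqrt(-1*(-350)) - (-90 - 511)**2 = sqrt(5)*sqrt(350) - 1*(-601)**2 = sqrt(5)*(5*sqrt(14)) - 1*361201 = 5*sqrt(70) - 361201 = -361201 + 5*sqrt(70)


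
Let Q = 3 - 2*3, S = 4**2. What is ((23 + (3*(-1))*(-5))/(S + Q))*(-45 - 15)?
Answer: -2280/13 ≈ -175.38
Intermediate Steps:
S = 16
Q = -3 (Q = 3 - 6 = -3)
((23 + (3*(-1))*(-5))/(S + Q))*(-45 - 15) = ((23 + (3*(-1))*(-5))/(16 - 3))*(-45 - 15) = ((23 - 3*(-5))/13)*(-60) = ((23 + 15)*(1/13))*(-60) = (38*(1/13))*(-60) = (38/13)*(-60) = -2280/13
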